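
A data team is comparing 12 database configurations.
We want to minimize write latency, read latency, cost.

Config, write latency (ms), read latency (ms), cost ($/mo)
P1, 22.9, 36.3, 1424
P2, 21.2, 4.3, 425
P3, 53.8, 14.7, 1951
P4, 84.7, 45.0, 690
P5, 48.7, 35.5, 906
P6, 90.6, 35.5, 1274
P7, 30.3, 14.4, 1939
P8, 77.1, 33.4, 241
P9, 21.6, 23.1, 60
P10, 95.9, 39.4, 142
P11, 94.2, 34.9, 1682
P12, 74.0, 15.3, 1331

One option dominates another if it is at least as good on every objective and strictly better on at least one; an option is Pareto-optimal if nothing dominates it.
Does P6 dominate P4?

P6 vs P4: P6 is worse on write latency (90.6 vs 84.7), so it does not dominate P4.

No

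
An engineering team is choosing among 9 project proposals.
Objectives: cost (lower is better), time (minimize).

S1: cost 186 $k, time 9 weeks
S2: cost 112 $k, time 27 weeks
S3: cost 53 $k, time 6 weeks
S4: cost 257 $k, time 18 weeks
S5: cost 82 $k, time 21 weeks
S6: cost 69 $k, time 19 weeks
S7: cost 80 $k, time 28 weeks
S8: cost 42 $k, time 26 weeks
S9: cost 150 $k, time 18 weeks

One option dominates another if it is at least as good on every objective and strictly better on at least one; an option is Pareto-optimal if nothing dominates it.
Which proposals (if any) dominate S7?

S3, S6, S8

S3: cost 53≤80, time 6≤28 — dominates S7.
S6: cost 69≤80, time 19≤28 — dominates S7.
S8: cost 42≤80, time 26≤28 — dominates S7.
Others (S1, S2, S4, S5, S9) are each worse than S7 on at least one objective.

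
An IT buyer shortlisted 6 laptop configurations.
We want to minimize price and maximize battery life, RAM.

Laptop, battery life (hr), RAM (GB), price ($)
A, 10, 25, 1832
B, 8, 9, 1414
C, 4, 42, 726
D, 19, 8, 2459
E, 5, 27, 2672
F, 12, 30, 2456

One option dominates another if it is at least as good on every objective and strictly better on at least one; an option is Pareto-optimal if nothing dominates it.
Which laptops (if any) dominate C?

A: worse on RAM (25 vs 42).
B: worse on RAM (9 vs 42).
D: worse on RAM (8 vs 42).
E: worse on RAM (27 vs 42).
F: worse on RAM (30 vs 42).
No option dominates C.

none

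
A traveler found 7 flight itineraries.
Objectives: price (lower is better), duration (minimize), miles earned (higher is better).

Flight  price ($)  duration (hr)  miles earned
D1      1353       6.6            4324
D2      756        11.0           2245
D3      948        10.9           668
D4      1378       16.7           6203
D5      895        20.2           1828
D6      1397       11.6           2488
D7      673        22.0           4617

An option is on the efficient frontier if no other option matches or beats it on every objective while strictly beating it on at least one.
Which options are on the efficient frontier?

D1: not dominated (best duration).
D2: not dominated.
D3: not dominated.
D4: not dominated (best miles earned).
D5: dominated by D2 (price 756≤895, duration 11.0≤20.2, miles earned 2245≥1828).
D6: dominated by D1 (price 1353≤1397, duration 6.6≤11.6, miles earned 4324≥2488).
D7: not dominated (best price).

D1, D2, D3, D4, D7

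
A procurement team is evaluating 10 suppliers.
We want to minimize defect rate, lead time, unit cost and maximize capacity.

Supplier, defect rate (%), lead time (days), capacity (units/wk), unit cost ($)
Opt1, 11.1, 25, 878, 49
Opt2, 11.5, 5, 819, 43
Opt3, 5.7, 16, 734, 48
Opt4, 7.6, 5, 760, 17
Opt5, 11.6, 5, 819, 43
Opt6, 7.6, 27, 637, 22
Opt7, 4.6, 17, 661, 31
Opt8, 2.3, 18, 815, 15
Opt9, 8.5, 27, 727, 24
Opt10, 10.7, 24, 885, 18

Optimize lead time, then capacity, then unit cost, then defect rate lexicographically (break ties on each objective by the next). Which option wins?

First minimize lead time: best is 5, kept {Opt2, Opt4, Opt5}.
Then maximize capacity: best is 819, kept {Opt2, Opt5}.
Then minimize unit cost: best is 43, kept {Opt2, Opt5}.
Then minimize defect rate: best is 11.5, kept {Opt2}.

Opt2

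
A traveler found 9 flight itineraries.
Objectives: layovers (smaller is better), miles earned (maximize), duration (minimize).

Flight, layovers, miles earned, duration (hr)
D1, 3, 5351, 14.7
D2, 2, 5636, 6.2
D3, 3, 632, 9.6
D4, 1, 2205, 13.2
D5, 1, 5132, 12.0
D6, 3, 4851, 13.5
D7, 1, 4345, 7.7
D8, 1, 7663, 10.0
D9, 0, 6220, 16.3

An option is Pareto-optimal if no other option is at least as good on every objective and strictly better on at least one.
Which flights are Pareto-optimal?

D1: dominated by D2 (layovers 2≤3, miles earned 5636≥5351, duration 6.2≤14.7).
D2: not dominated (best duration).
D3: dominated by D2 (layovers 2≤3, miles earned 5636≥632, duration 6.2≤9.6).
D4: dominated by D5 (layovers 1≤1, miles earned 5132≥2205, duration 12.0≤13.2).
D5: dominated by D8 (layovers 1≤1, miles earned 7663≥5132, duration 10.0≤12.0).
D6: dominated by D2 (layovers 2≤3, miles earned 5636≥4851, duration 6.2≤13.5).
D7: not dominated.
D8: not dominated (best miles earned).
D9: not dominated (best layovers).

D2, D7, D8, D9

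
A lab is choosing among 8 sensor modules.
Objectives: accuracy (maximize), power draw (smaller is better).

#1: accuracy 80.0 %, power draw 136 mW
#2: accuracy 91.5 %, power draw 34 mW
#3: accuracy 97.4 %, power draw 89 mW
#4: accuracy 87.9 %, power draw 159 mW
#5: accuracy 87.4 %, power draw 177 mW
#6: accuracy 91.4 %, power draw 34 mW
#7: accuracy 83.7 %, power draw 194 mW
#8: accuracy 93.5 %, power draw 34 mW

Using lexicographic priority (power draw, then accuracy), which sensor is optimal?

First minimize power draw: best is 34, kept {#2, #6, #8}.
Then maximize accuracy: best is 93.5, kept {#8}.

#8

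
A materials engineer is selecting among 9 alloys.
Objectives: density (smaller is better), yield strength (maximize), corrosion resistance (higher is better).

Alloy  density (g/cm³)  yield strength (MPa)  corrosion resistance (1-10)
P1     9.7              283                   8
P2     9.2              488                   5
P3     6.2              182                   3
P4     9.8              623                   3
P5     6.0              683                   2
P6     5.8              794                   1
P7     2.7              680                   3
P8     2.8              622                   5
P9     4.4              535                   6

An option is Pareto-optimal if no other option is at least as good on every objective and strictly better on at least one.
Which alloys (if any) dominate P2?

P8, P9

P8: density 2.8≤9.2, yield strength 622≥488, corrosion resistance 5≥5 — dominates P2.
P9: density 4.4≤9.2, yield strength 535≥488, corrosion resistance 6≥5 — dominates P2.
Others (P1, P3, P4, P5, P6, P7) are each worse than P2 on at least one objective.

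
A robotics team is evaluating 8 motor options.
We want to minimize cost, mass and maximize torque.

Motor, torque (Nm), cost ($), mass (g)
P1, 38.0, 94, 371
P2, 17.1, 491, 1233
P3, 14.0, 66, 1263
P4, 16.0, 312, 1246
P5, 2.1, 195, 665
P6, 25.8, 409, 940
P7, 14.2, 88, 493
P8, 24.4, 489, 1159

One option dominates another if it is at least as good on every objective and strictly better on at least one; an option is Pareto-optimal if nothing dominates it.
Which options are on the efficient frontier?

P1: not dominated (best torque).
P2: dominated by P1 (torque 38.0≥17.1, cost 94≤491, mass 371≤1233).
P3: not dominated (best cost).
P4: dominated by P1 (torque 38.0≥16.0, cost 94≤312, mass 371≤1246).
P5: dominated by P1 (torque 38.0≥2.1, cost 94≤195, mass 371≤665).
P6: dominated by P1 (torque 38.0≥25.8, cost 94≤409, mass 371≤940).
P7: not dominated.
P8: dominated by P1 (torque 38.0≥24.4, cost 94≤489, mass 371≤1159).

P1, P3, P7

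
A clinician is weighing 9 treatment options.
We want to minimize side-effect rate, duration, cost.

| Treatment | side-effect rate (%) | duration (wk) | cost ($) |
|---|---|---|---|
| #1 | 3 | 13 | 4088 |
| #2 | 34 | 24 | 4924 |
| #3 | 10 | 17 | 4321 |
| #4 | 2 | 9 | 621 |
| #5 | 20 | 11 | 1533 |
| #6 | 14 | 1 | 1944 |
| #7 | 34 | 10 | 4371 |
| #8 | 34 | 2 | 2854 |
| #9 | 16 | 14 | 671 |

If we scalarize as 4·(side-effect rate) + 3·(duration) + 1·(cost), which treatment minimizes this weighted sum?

#4

#1: 4·3 + 3·13 + 1·4088 = 4139
#2: 4·34 + 3·24 + 1·4924 = 5132
#3: 4·10 + 3·17 + 1·4321 = 4412
#4: 4·2 + 3·9 + 1·621 = 656
#5: 4·20 + 3·11 + 1·1533 = 1646
#6: 4·14 + 3·1 + 1·1944 = 2003
#7: 4·34 + 3·10 + 1·4371 = 4537
#8: 4·34 + 3·2 + 1·2854 = 2996
#9: 4·16 + 3·14 + 1·671 = 777
Lowest: #4 at 656.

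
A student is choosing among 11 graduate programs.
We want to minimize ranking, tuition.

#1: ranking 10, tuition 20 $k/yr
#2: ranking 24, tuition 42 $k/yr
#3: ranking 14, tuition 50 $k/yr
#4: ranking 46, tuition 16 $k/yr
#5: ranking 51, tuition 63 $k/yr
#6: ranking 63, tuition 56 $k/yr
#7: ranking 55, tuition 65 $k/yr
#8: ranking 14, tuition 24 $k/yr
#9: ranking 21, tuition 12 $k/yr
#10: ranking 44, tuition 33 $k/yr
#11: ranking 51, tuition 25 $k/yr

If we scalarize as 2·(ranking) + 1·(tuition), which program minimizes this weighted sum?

#1: 2·10 + 1·20 = 40
#2: 2·24 + 1·42 = 90
#3: 2·14 + 1·50 = 78
#4: 2·46 + 1·16 = 108
#5: 2·51 + 1·63 = 165
#6: 2·63 + 1·56 = 182
#7: 2·55 + 1·65 = 175
#8: 2·14 + 1·24 = 52
#9: 2·21 + 1·12 = 54
#10: 2·44 + 1·33 = 121
#11: 2·51 + 1·25 = 127
Lowest: #1 at 40.

#1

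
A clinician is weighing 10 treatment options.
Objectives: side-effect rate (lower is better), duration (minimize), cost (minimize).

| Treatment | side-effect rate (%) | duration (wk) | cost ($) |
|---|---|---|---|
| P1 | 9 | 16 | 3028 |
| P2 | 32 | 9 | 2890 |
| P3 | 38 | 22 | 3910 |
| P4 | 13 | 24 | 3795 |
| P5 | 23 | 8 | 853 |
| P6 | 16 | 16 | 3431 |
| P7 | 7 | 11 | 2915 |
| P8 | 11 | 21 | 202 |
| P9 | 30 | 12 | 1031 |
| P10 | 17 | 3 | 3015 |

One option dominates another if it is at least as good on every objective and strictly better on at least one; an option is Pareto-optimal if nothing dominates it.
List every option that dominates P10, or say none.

P1: worse on duration (16 vs 3).
P2: worse on side-effect rate (32 vs 17).
P3: worse on side-effect rate (38 vs 17).
P4: worse on duration (24 vs 3).
P5: worse on side-effect rate (23 vs 17).
P6: worse on duration (16 vs 3).
P7: worse on duration (11 vs 3).
P8: worse on duration (21 vs 3).
P9: worse on side-effect rate (30 vs 17).
No option dominates P10.

none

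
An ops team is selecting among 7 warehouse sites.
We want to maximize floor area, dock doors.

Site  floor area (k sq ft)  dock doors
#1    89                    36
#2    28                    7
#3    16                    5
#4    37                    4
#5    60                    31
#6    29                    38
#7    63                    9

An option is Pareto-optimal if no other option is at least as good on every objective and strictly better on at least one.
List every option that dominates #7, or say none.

#1: floor area 89≥63, dock doors 36≥9 — dominates #7.
Others (#2, #3, #4, #5, #6) are each worse than #7 on at least one objective.

#1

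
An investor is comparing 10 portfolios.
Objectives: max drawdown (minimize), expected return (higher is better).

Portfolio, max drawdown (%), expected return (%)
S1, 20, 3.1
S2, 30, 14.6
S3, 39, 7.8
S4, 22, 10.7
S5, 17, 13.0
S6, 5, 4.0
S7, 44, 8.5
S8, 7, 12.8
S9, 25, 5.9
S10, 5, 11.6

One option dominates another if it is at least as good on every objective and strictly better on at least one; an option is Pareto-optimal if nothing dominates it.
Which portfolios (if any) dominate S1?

S5, S6, S8, S10

S5: max drawdown 17≤20, expected return 13.0≥3.1 — dominates S1.
S6: max drawdown 5≤20, expected return 4.0≥3.1 — dominates S1.
S8: max drawdown 7≤20, expected return 12.8≥3.1 — dominates S1.
S10: max drawdown 5≤20, expected return 11.6≥3.1 — dominates S1.
Others (S2, S3, S4, S7, S9) are each worse than S1 on at least one objective.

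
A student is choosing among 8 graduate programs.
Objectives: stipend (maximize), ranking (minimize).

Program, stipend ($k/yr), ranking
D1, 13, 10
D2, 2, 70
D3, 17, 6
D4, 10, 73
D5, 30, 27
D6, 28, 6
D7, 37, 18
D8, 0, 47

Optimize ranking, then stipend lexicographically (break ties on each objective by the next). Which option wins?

First minimize ranking: best is 6, kept {D3, D6}.
Then maximize stipend: best is 28, kept {D6}.

D6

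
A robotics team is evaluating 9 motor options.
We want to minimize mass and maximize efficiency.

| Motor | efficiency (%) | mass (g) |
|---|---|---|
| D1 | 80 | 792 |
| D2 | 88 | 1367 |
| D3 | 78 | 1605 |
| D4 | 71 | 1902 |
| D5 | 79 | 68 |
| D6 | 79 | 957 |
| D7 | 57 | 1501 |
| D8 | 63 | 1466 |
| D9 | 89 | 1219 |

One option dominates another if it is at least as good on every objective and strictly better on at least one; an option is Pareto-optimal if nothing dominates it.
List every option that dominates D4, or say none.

D1, D2, D3, D5, D6, D9

D1: efficiency 80≥71, mass 792≤1902 — dominates D4.
D2: efficiency 88≥71, mass 1367≤1902 — dominates D4.
D3: efficiency 78≥71, mass 1605≤1902 — dominates D4.
D5: efficiency 79≥71, mass 68≤1902 — dominates D4.
D6: efficiency 79≥71, mass 957≤1902 — dominates D4.
D9: efficiency 89≥71, mass 1219≤1902 — dominates D4.
Others (D7, D8) are each worse than D4 on at least one objective.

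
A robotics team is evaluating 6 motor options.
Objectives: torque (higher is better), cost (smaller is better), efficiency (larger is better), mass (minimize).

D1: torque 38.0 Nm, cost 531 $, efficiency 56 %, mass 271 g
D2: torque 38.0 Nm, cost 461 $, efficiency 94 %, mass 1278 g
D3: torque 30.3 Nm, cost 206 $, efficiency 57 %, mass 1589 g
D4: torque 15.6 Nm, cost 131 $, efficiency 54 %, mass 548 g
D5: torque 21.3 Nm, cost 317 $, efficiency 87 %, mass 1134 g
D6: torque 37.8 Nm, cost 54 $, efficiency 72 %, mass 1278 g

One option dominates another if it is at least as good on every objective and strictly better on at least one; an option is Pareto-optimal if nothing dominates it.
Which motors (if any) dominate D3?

D6

D6: torque 37.8≥30.3, cost 54≤206, efficiency 72≥57, mass 1278≤1589 — dominates D3.
Others (D1, D2, D4, D5) are each worse than D3 on at least one objective.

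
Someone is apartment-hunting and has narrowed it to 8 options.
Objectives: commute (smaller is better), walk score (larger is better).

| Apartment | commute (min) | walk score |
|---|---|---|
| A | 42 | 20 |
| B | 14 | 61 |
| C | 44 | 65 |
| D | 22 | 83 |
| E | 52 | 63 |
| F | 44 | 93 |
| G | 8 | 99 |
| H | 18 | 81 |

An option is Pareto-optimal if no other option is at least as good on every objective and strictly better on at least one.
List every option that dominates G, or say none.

A: worse on commute (42 vs 8).
B: worse on commute (14 vs 8).
C: worse on commute (44 vs 8).
D: worse on commute (22 vs 8).
E: worse on commute (52 vs 8).
F: worse on commute (44 vs 8).
H: worse on commute (18 vs 8).
No option dominates G.

none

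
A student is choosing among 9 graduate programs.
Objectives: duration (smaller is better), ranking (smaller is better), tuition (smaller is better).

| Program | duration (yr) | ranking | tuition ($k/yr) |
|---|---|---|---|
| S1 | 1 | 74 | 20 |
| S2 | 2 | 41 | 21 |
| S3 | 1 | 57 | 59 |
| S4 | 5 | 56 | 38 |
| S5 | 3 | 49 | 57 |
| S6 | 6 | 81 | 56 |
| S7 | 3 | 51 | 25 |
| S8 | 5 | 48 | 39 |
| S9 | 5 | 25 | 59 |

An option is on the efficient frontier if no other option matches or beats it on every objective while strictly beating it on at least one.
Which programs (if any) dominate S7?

S2

S2: duration 2≤3, ranking 41≤51, tuition 21≤25 — dominates S7.
Others (S1, S3, S4, S5, S6, S8, S9) are each worse than S7 on at least one objective.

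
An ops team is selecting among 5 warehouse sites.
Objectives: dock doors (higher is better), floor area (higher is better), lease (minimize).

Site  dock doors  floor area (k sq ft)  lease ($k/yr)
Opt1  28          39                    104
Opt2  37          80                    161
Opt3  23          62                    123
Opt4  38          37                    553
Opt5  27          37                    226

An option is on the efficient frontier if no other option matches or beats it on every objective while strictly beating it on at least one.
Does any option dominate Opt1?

No

Opt2: worse on lease (161 vs 104).
Opt3: worse on dock doors (23 vs 28).
Opt4: worse on floor area (37 vs 39).
Opt5: worse on dock doors (27 vs 28).
No option is at least as good as Opt1 on every objective and strictly better on one.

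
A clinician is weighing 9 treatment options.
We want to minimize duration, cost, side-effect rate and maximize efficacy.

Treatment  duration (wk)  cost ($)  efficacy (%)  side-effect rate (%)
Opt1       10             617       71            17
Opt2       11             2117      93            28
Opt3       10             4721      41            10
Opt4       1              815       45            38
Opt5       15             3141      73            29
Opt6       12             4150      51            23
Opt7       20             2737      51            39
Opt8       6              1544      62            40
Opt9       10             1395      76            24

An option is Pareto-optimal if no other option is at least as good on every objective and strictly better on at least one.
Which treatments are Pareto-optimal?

Opt1, Opt2, Opt3, Opt4, Opt8, Opt9

Opt1: not dominated (best cost).
Opt2: not dominated (best efficacy).
Opt3: not dominated (best side-effect rate).
Opt4: not dominated (best duration).
Opt5: dominated by Opt2 (duration 11≤15, cost 2117≤3141, efficacy 93≥73, side-effect rate 28≤29).
Opt6: dominated by Opt1 (duration 10≤12, cost 617≤4150, efficacy 71≥51, side-effect rate 17≤23).
Opt7: dominated by Opt1 (duration 10≤20, cost 617≤2737, efficacy 71≥51, side-effect rate 17≤39).
Opt8: not dominated.
Opt9: not dominated.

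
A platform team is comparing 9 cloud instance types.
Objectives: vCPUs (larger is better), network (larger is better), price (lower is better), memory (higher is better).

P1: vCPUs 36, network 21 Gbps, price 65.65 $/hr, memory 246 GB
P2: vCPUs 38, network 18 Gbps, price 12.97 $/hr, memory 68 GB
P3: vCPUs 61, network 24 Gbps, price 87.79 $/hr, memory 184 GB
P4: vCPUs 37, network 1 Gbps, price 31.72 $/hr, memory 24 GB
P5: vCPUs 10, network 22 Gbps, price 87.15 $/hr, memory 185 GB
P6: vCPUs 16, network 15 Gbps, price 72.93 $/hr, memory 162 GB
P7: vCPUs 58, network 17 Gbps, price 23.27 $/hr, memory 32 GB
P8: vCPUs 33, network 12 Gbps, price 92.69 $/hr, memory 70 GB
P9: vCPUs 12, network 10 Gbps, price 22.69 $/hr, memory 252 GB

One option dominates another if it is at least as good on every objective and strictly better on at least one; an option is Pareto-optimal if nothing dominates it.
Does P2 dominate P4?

Yes

P2 vs P4: vCPUs 38≥37, network 18≥1, price 12.97≤31.72, memory 68≥24 — P2 is at least as good on every objective with at least one strict improvement.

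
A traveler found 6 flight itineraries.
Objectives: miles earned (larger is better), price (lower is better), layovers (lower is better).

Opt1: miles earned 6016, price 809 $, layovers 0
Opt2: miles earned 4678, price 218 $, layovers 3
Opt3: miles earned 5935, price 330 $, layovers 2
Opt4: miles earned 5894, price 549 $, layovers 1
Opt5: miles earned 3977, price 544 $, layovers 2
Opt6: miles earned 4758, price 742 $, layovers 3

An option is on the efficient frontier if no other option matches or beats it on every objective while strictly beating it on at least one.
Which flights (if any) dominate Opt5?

Opt3: miles earned 5935≥3977, price 330≤544, layovers 2≤2 — dominates Opt5.
Others (Opt1, Opt2, Opt4, Opt6) are each worse than Opt5 on at least one objective.

Opt3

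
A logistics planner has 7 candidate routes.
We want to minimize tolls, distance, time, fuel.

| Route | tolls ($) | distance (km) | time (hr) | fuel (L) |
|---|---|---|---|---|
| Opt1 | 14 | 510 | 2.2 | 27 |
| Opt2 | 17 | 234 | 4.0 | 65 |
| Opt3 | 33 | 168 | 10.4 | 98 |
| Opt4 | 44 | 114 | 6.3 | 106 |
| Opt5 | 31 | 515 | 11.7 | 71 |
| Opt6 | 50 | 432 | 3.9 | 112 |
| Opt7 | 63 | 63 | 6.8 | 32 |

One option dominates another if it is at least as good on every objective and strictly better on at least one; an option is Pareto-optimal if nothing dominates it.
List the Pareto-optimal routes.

Opt1: not dominated (best tolls).
Opt2: not dominated.
Opt3: not dominated.
Opt4: not dominated.
Opt5: dominated by Opt1 (tolls 14≤31, distance 510≤515, time 2.2≤11.7, fuel 27≤71).
Opt6: not dominated.
Opt7: not dominated (best distance).

Opt1, Opt2, Opt3, Opt4, Opt6, Opt7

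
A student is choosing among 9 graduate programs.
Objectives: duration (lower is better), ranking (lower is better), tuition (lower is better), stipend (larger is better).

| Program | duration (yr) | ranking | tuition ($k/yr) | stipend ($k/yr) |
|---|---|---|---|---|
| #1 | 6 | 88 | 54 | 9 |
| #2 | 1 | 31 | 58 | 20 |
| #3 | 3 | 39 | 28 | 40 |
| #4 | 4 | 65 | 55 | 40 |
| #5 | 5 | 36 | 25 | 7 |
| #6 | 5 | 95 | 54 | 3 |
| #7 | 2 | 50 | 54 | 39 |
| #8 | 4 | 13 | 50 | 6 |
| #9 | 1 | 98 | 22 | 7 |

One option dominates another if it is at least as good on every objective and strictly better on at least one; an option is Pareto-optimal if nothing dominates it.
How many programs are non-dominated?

#1: dominated by #3 (duration 3≤6, ranking 39≤88, tuition 28≤54, stipend 40≥9).
#2: not dominated.
#3: not dominated.
#4: dominated by #3 (duration 3≤4, ranking 39≤65, tuition 28≤55, stipend 40≥40).
#5: not dominated.
#6: dominated by #3 (duration 3≤5, ranking 39≤95, tuition 28≤54, stipend 40≥3).
#7: not dominated.
#8: not dominated (best ranking).
#9: not dominated (best tuition).
Pareto-optimal: #2, #3, #5, #7, #8, #9 → 6.

6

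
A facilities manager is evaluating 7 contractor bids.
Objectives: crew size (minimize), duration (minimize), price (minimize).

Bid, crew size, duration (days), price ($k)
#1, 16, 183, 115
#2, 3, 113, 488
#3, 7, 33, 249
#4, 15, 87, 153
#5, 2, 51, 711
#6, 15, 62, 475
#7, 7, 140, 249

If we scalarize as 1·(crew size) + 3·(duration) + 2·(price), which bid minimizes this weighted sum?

#1: 1·16 + 3·183 + 2·115 = 795
#2: 1·3 + 3·113 + 2·488 = 1318
#3: 1·7 + 3·33 + 2·249 = 604
#4: 1·15 + 3·87 + 2·153 = 582
#5: 1·2 + 3·51 + 2·711 = 1577
#6: 1·15 + 3·62 + 2·475 = 1151
#7: 1·7 + 3·140 + 2·249 = 925
Lowest: #4 at 582.

#4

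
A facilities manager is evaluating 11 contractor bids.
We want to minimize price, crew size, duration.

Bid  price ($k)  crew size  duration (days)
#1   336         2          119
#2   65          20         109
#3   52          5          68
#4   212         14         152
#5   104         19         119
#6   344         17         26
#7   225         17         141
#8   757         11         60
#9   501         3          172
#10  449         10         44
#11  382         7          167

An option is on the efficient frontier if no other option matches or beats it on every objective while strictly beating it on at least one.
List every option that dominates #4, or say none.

#3

#3: price 52≤212, crew size 5≤14, duration 68≤152 — dominates #4.
Others (#1, #2, #5, #6, #7, #8, #9, #10, #11) are each worse than #4 on at least one objective.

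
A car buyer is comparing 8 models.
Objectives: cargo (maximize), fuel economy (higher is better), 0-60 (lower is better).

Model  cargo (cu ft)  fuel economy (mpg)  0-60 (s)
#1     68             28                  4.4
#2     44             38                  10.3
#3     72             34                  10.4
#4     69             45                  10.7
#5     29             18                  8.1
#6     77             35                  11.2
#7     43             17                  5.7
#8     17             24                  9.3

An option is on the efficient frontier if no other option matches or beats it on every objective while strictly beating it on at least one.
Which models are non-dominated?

#1: not dominated (best 0-60).
#2: not dominated.
#3: not dominated.
#4: not dominated (best fuel economy).
#5: dominated by #1 (cargo 68≥29, fuel economy 28≥18, 0-60 4.4≤8.1).
#6: not dominated (best cargo).
#7: dominated by #1 (cargo 68≥43, fuel economy 28≥17, 0-60 4.4≤5.7).
#8: dominated by #1 (cargo 68≥17, fuel economy 28≥24, 0-60 4.4≤9.3).

#1, #2, #3, #4, #6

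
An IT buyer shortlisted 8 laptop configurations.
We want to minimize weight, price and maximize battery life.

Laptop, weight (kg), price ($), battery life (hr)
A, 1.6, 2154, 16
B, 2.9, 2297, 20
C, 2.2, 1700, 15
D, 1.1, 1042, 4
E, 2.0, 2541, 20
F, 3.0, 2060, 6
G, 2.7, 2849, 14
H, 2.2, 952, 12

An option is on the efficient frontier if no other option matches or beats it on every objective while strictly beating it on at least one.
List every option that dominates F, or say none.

C: weight 2.2≤3.0, price 1700≤2060, battery life 15≥6 — dominates F.
H: weight 2.2≤3.0, price 952≤2060, battery life 12≥6 — dominates F.
Others (A, B, D, E, G) are each worse than F on at least one objective.

C, H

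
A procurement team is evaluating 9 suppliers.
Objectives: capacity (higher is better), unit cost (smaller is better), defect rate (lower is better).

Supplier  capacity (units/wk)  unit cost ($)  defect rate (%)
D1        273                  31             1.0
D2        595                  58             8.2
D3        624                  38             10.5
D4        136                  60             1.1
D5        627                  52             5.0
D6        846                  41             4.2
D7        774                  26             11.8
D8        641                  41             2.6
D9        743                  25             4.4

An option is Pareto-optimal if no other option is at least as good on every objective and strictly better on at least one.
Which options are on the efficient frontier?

D1: not dominated (best defect rate).
D2: dominated by D5 (capacity 627≥595, unit cost 52≤58, defect rate 5.0≤8.2).
D3: dominated by D9 (capacity 743≥624, unit cost 25≤38, defect rate 4.4≤10.5).
D4: dominated by D1 (capacity 273≥136, unit cost 31≤60, defect rate 1.0≤1.1).
D5: dominated by D6 (capacity 846≥627, unit cost 41≤52, defect rate 4.2≤5.0).
D6: not dominated (best capacity).
D7: not dominated.
D8: not dominated.
D9: not dominated (best unit cost).

D1, D6, D7, D8, D9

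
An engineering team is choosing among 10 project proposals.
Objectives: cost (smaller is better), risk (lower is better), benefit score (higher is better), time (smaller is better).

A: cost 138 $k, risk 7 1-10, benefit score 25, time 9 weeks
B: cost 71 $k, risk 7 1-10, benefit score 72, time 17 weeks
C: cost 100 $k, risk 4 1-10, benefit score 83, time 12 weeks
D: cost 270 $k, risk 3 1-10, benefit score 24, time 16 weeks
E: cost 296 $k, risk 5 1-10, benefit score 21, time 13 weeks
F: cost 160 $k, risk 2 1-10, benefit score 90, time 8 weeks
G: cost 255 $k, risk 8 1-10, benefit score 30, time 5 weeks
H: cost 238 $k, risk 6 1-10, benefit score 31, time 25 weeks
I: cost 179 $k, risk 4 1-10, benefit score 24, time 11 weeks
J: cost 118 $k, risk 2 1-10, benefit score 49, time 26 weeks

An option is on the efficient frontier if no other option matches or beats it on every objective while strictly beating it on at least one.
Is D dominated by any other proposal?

Yes

F vs D: cost 160≤270, risk 2≤3, benefit score 90≥24, time 8≤16 — F is at least as good on every objective and strictly better on at least one, so F dominates D.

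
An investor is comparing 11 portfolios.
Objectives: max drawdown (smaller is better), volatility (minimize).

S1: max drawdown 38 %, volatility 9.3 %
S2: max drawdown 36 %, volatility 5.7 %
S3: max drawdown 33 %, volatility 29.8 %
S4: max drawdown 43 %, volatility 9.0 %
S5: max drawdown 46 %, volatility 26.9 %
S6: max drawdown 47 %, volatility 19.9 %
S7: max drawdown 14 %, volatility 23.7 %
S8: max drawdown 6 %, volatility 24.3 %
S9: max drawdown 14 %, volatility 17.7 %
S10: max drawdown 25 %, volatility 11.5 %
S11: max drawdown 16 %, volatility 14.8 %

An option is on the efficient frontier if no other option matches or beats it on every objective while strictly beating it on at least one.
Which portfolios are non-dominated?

S1: dominated by S2 (max drawdown 36≤38, volatility 5.7≤9.3).
S2: not dominated (best volatility).
S3: dominated by S7 (max drawdown 14≤33, volatility 23.7≤29.8).
S4: dominated by S2 (max drawdown 36≤43, volatility 5.7≤9.0).
S5: dominated by S1 (max drawdown 38≤46, volatility 9.3≤26.9).
S6: dominated by S1 (max drawdown 38≤47, volatility 9.3≤19.9).
S7: dominated by S9 (max drawdown 14≤14, volatility 17.7≤23.7).
S8: not dominated (best max drawdown).
S9: not dominated.
S10: not dominated.
S11: not dominated.

S2, S8, S9, S10, S11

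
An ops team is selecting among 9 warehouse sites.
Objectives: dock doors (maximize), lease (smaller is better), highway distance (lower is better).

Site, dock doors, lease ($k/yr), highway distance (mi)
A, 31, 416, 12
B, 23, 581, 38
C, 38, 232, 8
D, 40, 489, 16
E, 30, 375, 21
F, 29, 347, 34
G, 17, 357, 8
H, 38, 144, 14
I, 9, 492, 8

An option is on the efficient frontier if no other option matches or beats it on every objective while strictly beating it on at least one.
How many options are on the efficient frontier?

3

A: dominated by C (dock doors 38≥31, lease 232≤416, highway distance 8≤12).
B: dominated by A (dock doors 31≥23, lease 416≤581, highway distance 12≤38).
C: not dominated.
D: not dominated (best dock doors).
E: dominated by C (dock doors 38≥30, lease 232≤375, highway distance 8≤21).
F: dominated by C (dock doors 38≥29, lease 232≤347, highway distance 8≤34).
G: dominated by C (dock doors 38≥17, lease 232≤357, highway distance 8≤8).
H: not dominated (best lease).
I: dominated by C (dock doors 38≥9, lease 232≤492, highway distance 8≤8).
Pareto-optimal: C, D, H → 3.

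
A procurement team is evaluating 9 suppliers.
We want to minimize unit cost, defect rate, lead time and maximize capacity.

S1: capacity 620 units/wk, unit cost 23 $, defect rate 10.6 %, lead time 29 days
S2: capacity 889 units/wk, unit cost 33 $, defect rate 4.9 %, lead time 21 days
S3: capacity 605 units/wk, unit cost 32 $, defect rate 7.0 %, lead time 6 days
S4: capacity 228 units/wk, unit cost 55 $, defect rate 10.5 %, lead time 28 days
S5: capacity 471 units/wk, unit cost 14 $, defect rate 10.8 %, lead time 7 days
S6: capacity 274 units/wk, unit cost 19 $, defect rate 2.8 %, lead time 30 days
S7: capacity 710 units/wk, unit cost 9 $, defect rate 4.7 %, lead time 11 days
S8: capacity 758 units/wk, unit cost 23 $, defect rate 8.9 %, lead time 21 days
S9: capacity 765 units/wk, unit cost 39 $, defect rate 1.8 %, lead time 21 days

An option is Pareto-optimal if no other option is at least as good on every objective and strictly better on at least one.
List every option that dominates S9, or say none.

S1: worse on capacity (620 vs 765).
S2: worse on defect rate (4.9 vs 1.8).
S3: worse on capacity (605 vs 765).
S4: worse on capacity (228 vs 765).
S5: worse on capacity (471 vs 765).
S6: worse on capacity (274 vs 765).
S7: worse on capacity (710 vs 765).
S8: worse on capacity (758 vs 765).
No option dominates S9.

none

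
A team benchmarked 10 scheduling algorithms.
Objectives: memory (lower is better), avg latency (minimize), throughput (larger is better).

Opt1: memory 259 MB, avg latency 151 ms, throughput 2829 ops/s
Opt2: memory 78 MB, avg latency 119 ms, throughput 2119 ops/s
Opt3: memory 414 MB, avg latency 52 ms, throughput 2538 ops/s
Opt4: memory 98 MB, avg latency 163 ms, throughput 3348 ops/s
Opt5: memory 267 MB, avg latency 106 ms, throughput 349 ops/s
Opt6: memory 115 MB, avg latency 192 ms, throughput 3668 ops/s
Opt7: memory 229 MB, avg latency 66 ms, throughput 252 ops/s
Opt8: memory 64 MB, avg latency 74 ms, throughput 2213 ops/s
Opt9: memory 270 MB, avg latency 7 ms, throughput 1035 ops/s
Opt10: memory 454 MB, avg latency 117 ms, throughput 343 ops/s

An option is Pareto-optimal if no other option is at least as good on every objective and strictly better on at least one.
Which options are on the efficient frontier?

Opt1: not dominated.
Opt2: dominated by Opt8 (memory 64≤78, avg latency 74≤119, throughput 2213≥2119).
Opt3: not dominated.
Opt4: not dominated.
Opt5: dominated by Opt8 (memory 64≤267, avg latency 74≤106, throughput 2213≥349).
Opt6: not dominated (best throughput).
Opt7: not dominated.
Opt8: not dominated (best memory).
Opt9: not dominated (best avg latency).
Opt10: dominated by Opt3 (memory 414≤454, avg latency 52≤117, throughput 2538≥343).

Opt1, Opt3, Opt4, Opt6, Opt7, Opt8, Opt9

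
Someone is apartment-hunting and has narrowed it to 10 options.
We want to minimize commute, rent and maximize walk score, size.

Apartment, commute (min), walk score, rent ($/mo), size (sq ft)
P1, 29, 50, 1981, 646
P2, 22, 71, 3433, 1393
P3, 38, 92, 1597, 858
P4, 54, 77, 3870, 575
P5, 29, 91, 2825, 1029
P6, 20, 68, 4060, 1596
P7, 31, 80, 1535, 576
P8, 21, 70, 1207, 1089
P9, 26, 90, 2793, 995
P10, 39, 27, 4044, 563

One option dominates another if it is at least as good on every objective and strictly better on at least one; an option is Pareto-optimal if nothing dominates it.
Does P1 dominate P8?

No

P1 vs P8: P1 is worse on commute (29 vs 21), so it does not dominate P8.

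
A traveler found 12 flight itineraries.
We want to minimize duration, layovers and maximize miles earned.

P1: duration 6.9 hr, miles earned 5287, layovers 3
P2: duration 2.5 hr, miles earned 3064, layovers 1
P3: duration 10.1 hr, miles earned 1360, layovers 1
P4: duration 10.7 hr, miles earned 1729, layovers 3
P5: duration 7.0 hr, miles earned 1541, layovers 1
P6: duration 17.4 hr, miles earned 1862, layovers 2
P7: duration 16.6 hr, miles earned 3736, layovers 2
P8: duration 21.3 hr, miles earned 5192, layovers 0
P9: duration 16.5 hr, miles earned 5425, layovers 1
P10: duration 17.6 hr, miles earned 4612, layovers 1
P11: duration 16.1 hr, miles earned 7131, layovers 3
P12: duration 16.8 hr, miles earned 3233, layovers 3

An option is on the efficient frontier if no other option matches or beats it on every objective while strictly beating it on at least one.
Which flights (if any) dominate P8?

P1: worse on layovers (3 vs 0).
P2: worse on miles earned (3064 vs 5192).
P3: worse on miles earned (1360 vs 5192).
P4: worse on miles earned (1729 vs 5192).
P5: worse on miles earned (1541 vs 5192).
P6: worse on miles earned (1862 vs 5192).
P7: worse on miles earned (3736 vs 5192).
P9: worse on layovers (1 vs 0).
P10: worse on miles earned (4612 vs 5192).
P11: worse on layovers (3 vs 0).
P12: worse on miles earned (3233 vs 5192).
No option dominates P8.

none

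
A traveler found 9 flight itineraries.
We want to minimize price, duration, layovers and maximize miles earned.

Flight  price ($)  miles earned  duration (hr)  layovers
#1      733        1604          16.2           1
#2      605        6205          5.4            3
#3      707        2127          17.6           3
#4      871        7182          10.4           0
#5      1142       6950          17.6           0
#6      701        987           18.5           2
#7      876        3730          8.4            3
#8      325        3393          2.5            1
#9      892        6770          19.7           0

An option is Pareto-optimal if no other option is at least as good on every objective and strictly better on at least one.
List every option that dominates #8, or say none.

none

#1: worse on price (733 vs 325).
#2: worse on price (605 vs 325).
#3: worse on price (707 vs 325).
#4: worse on price (871 vs 325).
#5: worse on price (1142 vs 325).
#6: worse on price (701 vs 325).
#7: worse on price (876 vs 325).
#9: worse on price (892 vs 325).
No option dominates #8.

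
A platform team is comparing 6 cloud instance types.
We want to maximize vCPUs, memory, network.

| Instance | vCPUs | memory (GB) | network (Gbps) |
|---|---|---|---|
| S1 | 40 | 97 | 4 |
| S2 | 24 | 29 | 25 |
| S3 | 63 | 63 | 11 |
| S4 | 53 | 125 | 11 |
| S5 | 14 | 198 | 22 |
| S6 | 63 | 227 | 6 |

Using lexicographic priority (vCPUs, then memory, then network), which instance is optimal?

S6

First maximize vCPUs: best is 63, kept {S3, S6}.
Then maximize memory: best is 227, kept {S6}.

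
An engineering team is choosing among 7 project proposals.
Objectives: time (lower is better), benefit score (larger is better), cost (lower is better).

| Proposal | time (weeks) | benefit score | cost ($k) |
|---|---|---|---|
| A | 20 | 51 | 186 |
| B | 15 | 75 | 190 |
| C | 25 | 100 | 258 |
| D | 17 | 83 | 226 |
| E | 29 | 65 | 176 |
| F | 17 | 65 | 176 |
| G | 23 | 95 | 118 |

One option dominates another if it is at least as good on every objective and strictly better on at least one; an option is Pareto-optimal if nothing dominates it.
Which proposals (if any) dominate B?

A: worse on time (20 vs 15).
C: worse on time (25 vs 15).
D: worse on time (17 vs 15).
E: worse on time (29 vs 15).
F: worse on time (17 vs 15).
G: worse on time (23 vs 15).
No option dominates B.

none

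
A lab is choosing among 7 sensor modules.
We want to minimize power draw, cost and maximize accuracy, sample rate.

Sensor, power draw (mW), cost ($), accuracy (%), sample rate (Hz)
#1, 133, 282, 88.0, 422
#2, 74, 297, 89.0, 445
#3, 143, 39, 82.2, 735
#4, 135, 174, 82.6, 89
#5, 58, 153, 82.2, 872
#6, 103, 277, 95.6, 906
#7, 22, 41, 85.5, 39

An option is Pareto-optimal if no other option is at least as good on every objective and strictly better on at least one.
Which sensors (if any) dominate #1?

#6

#6: power draw 103≤133, cost 277≤282, accuracy 95.6≥88.0, sample rate 906≥422 — dominates #1.
Others (#2, #3, #4, #5, #7) are each worse than #1 on at least one objective.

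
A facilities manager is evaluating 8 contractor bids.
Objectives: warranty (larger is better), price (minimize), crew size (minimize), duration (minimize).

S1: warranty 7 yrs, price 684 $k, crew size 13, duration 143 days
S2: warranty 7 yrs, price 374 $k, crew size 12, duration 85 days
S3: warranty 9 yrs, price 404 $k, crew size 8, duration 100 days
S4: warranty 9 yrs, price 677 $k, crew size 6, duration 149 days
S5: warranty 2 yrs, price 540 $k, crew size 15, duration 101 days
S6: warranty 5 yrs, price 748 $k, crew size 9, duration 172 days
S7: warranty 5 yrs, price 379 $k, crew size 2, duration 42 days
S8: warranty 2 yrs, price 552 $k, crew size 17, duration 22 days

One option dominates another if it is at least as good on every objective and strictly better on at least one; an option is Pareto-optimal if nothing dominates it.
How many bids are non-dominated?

5

S1: dominated by S2 (warranty 7≥7, price 374≤684, crew size 12≤13, duration 85≤143).
S2: not dominated (best price).
S3: not dominated.
S4: not dominated.
S5: dominated by S2 (warranty 7≥2, price 374≤540, crew size 12≤15, duration 85≤101).
S6: dominated by S3 (warranty 9≥5, price 404≤748, crew size 8≤9, duration 100≤172).
S7: not dominated (best crew size).
S8: not dominated (best duration).
Pareto-optimal: S2, S3, S4, S7, S8 → 5.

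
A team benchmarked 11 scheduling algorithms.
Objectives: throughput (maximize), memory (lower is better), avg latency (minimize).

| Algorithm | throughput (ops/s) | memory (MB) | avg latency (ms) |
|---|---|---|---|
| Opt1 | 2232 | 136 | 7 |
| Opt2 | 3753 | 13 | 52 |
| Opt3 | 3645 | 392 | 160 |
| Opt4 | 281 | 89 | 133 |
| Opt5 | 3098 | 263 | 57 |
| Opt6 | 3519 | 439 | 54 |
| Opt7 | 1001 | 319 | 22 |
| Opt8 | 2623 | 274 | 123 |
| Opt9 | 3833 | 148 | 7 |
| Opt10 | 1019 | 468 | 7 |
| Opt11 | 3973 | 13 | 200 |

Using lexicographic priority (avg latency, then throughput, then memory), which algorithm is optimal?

Opt9

First minimize avg latency: best is 7, kept {Opt1, Opt9, Opt10}.
Then maximize throughput: best is 3833, kept {Opt9}.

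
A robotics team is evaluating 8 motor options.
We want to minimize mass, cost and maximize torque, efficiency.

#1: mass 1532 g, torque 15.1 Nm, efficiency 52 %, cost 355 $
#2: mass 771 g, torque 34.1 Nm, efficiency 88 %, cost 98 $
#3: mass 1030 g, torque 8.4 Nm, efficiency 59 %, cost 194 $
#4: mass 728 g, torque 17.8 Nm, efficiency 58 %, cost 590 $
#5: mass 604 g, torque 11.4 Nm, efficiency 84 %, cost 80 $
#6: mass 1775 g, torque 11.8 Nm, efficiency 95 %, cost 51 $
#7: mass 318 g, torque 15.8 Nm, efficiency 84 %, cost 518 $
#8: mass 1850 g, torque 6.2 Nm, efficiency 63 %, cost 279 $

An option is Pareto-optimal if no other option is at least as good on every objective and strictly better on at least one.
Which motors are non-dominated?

#1: dominated by #2 (mass 771≤1532, torque 34.1≥15.1, efficiency 88≥52, cost 98≤355).
#2: not dominated (best torque).
#3: dominated by #2 (mass 771≤1030, torque 34.1≥8.4, efficiency 88≥59, cost 98≤194).
#4: not dominated.
#5: not dominated.
#6: not dominated (best efficiency).
#7: not dominated (best mass).
#8: dominated by #2 (mass 771≤1850, torque 34.1≥6.2, efficiency 88≥63, cost 98≤279).

#2, #4, #5, #6, #7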